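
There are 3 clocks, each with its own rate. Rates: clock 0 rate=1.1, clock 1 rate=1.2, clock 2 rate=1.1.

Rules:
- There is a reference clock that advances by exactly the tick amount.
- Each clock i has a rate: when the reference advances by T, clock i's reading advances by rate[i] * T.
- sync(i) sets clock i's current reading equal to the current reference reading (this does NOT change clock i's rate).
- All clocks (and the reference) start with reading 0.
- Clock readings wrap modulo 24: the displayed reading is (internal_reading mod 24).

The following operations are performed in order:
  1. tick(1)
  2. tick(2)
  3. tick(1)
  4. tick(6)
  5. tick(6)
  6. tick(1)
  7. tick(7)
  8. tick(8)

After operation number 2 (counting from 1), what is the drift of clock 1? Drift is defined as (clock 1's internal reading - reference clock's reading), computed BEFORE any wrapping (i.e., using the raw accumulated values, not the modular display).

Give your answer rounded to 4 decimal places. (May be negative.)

Answer: 0.6000

Derivation:
After op 1 tick(1): ref=1.0000 raw=[1.1000 1.2000 1.1000]
After op 2 tick(2): ref=3.0000 raw=[3.3000 3.6000 3.3000]
Drift of clock 1 after op 2: 3.6000 - 3.0000 = 0.6000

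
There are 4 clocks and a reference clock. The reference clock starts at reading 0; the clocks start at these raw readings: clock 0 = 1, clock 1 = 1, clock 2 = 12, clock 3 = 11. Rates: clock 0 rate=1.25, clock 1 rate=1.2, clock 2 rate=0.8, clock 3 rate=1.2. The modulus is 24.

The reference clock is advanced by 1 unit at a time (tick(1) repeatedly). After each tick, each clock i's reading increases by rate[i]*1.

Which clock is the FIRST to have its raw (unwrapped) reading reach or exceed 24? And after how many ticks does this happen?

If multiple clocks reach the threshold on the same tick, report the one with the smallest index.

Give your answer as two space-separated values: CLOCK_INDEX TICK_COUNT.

Answer: 3 11

Derivation:
clock 0: start=1, rate=1.25, needs 24-1 = 23; ticks = ceil(23/1.25) = ceil(18.4000) = 19; reading at tick 19 = 1 + 1.25*19 = 24.7500
clock 1: start=1, rate=1.2, needs 24-1 = 23; ticks = ceil(23/1.2) = ceil(19.1667) = 20; reading at tick 20 = 1 + 1.2*20 = 25.0000
clock 2: start=12, rate=0.8, needs 24-12 = 12; ticks = ceil(12/0.8) = ceil(15.0000) = 15; reading at tick 15 = 12 + 0.8*15 = 24.0000
clock 3: start=11, rate=1.2, needs 24-11 = 13; ticks = ceil(13/1.2) = ceil(10.8333) = 11; reading at tick 11 = 11 + 1.2*11 = 24.2000
Minimum tick count = 11; winners = [3]; smallest index = 3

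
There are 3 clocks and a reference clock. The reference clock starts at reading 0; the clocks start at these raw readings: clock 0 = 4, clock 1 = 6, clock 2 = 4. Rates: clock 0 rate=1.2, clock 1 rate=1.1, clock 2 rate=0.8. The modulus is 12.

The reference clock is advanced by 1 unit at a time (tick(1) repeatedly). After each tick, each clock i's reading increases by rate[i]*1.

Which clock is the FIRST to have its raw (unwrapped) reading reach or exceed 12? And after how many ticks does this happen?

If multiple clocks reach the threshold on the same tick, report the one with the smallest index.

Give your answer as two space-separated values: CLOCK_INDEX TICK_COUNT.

clock 0: start=4, rate=1.2, needs 12-4 = 8; ticks = ceil(8/1.2) = ceil(6.6667) = 7; reading at tick 7 = 4 + 1.2*7 = 12.4000
clock 1: start=6, rate=1.1, needs 12-6 = 6; ticks = ceil(6/1.1) = ceil(5.4545) = 6; reading at tick 6 = 6 + 1.1*6 = 12.6000
clock 2: start=4, rate=0.8, needs 12-4 = 8; ticks = ceil(8/0.8) = ceil(10.0000) = 10; reading at tick 10 = 4 + 0.8*10 = 12.0000
Minimum tick count = 6; winners = [1]; smallest index = 1

Answer: 1 6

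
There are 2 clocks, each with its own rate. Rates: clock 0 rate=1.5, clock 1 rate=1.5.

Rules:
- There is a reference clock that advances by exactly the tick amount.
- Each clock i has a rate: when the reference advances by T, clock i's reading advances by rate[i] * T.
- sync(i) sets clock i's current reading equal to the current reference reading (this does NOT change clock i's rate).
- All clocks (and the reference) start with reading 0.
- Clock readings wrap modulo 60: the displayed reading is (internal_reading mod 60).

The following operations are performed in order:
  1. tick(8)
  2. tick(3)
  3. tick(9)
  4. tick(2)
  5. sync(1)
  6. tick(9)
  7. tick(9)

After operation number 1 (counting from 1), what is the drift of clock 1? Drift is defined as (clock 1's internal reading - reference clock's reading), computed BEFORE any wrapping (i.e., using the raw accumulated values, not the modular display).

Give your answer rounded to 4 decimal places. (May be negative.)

After op 1 tick(8): ref=8.0000 raw=[12.0000 12.0000]
Drift of clock 1 after op 1: 12.0000 - 8.0000 = 4.0000

Answer: 4.0000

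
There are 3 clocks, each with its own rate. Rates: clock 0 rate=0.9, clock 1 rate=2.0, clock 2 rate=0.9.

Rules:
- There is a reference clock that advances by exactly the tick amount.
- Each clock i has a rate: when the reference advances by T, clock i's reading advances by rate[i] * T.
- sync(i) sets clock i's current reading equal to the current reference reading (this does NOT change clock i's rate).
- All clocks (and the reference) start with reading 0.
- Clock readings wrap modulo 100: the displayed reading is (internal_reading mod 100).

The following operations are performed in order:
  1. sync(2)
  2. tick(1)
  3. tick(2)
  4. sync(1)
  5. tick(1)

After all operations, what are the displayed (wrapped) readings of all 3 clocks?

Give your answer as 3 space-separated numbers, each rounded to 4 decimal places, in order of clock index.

After op 1 sync(2): ref=0.0000 raw=[0.0000 0.0000 0.0000]
After op 2 tick(1): ref=1.0000 raw=[0.9000 2.0000 0.9000]
After op 3 tick(2): ref=3.0000 raw=[2.7000 6.0000 2.7000]
After op 4 sync(1): ref=3.0000 raw=[2.7000 3.0000 2.7000]
After op 5 tick(1): ref=4.0000 raw=[3.6000 5.0000 3.6000]
Wrap final raw readings (mod 100): 3.6000 mod 100 = 3.6000; 5.0000 mod 100 = 5.0000; 3.6000 mod 100 = 3.6000

Answer: 3.6000 5.0000 3.6000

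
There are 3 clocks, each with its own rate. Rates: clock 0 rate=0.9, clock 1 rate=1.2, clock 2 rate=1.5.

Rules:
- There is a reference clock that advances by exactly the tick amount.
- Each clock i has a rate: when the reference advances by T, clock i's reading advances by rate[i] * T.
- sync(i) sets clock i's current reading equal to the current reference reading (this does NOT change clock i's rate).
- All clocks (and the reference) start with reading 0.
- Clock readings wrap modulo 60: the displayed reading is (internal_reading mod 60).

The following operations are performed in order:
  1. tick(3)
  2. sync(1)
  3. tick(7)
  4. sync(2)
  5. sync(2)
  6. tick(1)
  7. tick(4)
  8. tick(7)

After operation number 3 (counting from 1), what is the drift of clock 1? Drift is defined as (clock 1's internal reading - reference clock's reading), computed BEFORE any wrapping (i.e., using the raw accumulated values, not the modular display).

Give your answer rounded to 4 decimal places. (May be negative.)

After op 1 tick(3): ref=3.0000 raw=[2.7000 3.6000 4.5000]
After op 2 sync(1): ref=3.0000 raw=[2.7000 3.0000 4.5000]
After op 3 tick(7): ref=10.0000 raw=[9.0000 11.4000 15.0000]
Drift of clock 1 after op 3: 11.4000 - 10.0000 = 1.4000

Answer: 1.4000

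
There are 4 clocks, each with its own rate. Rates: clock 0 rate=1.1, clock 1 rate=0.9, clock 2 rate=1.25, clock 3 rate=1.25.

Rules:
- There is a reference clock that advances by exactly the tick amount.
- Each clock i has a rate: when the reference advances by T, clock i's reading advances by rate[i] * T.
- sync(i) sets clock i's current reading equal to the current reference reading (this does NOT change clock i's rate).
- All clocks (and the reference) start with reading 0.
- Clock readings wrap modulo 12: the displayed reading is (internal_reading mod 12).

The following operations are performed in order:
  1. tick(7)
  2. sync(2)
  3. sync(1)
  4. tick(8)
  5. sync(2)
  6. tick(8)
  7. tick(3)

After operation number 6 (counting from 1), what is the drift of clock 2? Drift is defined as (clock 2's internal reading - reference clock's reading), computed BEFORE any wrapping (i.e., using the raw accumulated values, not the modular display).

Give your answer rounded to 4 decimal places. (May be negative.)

Answer: 2.0000

Derivation:
After op 1 tick(7): ref=7.0000 raw=[7.7000 6.3000 8.7500 8.7500]
After op 2 sync(2): ref=7.0000 raw=[7.7000 6.3000 7.0000 8.7500]
After op 3 sync(1): ref=7.0000 raw=[7.7000 7.0000 7.0000 8.7500]
After op 4 tick(8): ref=15.0000 raw=[16.5000 14.2000 17.0000 18.7500]
After op 5 sync(2): ref=15.0000 raw=[16.5000 14.2000 15.0000 18.7500]
After op 6 tick(8): ref=23.0000 raw=[25.3000 21.4000 25.0000 28.7500]
Drift of clock 2 after op 6: 25.0000 - 23.0000 = 2.0000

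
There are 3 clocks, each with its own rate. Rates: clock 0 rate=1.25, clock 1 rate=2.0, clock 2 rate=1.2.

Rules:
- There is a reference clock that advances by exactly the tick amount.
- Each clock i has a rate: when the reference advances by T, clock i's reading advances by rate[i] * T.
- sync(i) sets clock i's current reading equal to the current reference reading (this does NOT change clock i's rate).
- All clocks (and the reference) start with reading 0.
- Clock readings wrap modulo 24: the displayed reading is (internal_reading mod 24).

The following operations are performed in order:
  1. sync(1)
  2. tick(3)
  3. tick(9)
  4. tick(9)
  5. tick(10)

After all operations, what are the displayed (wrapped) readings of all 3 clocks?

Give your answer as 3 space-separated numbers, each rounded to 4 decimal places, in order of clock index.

Answer: 14.7500 14.0000 13.2000

Derivation:
After op 1 sync(1): ref=0.0000 raw=[0.0000 0.0000 0.0000]
After op 2 tick(3): ref=3.0000 raw=[3.7500 6.0000 3.6000]
After op 3 tick(9): ref=12.0000 raw=[15.0000 24.0000 14.4000]
After op 4 tick(9): ref=21.0000 raw=[26.2500 42.0000 25.2000]
After op 5 tick(10): ref=31.0000 raw=[38.7500 62.0000 37.2000]
Wrap final raw readings (mod 24): 38.7500 mod 24 = 14.7500; 62.0000 mod 24 = 14.0000; 37.2000 mod 24 = 13.2000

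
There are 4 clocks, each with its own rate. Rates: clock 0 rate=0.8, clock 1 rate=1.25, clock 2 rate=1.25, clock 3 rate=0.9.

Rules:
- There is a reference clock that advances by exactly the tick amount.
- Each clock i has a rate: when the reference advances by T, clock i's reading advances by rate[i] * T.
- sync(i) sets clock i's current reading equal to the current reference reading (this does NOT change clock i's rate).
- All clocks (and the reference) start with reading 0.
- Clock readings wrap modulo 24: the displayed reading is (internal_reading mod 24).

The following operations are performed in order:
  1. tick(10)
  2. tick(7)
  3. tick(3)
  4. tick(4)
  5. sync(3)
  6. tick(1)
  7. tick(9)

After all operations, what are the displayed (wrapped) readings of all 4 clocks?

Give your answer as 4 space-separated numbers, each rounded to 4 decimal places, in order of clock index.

Answer: 3.2000 18.5000 18.5000 9.0000

Derivation:
After op 1 tick(10): ref=10.0000 raw=[8.0000 12.5000 12.5000 9.0000]
After op 2 tick(7): ref=17.0000 raw=[13.6000 21.2500 21.2500 15.3000]
After op 3 tick(3): ref=20.0000 raw=[16.0000 25.0000 25.0000 18.0000]
After op 4 tick(4): ref=24.0000 raw=[19.2000 30.0000 30.0000 21.6000]
After op 5 sync(3): ref=24.0000 raw=[19.2000 30.0000 30.0000 24.0000]
After op 6 tick(1): ref=25.0000 raw=[20.0000 31.2500 31.2500 24.9000]
After op 7 tick(9): ref=34.0000 raw=[27.2000 42.5000 42.5000 33.0000]
Wrap final raw readings (mod 24): 27.2000 mod 24 = 3.2000; 42.5000 mod 24 = 18.5000; 42.5000 mod 24 = 18.5000; 33.0000 mod 24 = 9.0000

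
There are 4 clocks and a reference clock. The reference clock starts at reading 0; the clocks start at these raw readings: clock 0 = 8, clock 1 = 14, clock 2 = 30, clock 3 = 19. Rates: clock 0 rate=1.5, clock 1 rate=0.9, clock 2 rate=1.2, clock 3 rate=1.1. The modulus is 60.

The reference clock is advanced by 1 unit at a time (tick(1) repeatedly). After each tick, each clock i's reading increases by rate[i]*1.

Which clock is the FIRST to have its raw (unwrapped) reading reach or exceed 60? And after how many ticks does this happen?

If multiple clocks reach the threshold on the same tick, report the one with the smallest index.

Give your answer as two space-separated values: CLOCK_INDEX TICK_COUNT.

Answer: 2 25

Derivation:
clock 0: start=8, rate=1.5, needs 60-8 = 52; ticks = ceil(52/1.5) = ceil(34.6667) = 35; reading at tick 35 = 8 + 1.5*35 = 60.5000
clock 1: start=14, rate=0.9, needs 60-14 = 46; ticks = ceil(46/0.9) = ceil(51.1111) = 52; reading at tick 52 = 14 + 0.9*52 = 60.8000
clock 2: start=30, rate=1.2, needs 60-30 = 30; ticks = ceil(30/1.2) = ceil(25.0000) = 25; reading at tick 25 = 30 + 1.2*25 = 60.0000
clock 3: start=19, rate=1.1, needs 60-19 = 41; ticks = ceil(41/1.1) = ceil(37.2727) = 38; reading at tick 38 = 19 + 1.1*38 = 60.8000
Minimum tick count = 25; winners = [2]; smallest index = 2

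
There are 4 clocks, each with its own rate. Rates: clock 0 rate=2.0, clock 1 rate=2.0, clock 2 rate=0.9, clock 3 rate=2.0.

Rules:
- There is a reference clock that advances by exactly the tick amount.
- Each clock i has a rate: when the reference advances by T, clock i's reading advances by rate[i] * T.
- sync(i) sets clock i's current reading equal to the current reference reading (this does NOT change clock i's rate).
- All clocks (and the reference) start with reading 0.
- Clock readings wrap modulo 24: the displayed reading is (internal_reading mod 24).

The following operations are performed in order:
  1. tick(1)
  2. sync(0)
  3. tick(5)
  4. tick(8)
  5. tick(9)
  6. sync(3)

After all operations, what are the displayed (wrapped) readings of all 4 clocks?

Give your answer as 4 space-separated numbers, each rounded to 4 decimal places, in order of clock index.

Answer: 21.0000 22.0000 20.7000 23.0000

Derivation:
After op 1 tick(1): ref=1.0000 raw=[2.0000 2.0000 0.9000 2.0000]
After op 2 sync(0): ref=1.0000 raw=[1.0000 2.0000 0.9000 2.0000]
After op 3 tick(5): ref=6.0000 raw=[11.0000 12.0000 5.4000 12.0000]
After op 4 tick(8): ref=14.0000 raw=[27.0000 28.0000 12.6000 28.0000]
After op 5 tick(9): ref=23.0000 raw=[45.0000 46.0000 20.7000 46.0000]
After op 6 sync(3): ref=23.0000 raw=[45.0000 46.0000 20.7000 23.0000]
Wrap final raw readings (mod 24): 45.0000 mod 24 = 21.0000; 46.0000 mod 24 = 22.0000; 20.7000 mod 24 = 20.7000; 23.0000 mod 24 = 23.0000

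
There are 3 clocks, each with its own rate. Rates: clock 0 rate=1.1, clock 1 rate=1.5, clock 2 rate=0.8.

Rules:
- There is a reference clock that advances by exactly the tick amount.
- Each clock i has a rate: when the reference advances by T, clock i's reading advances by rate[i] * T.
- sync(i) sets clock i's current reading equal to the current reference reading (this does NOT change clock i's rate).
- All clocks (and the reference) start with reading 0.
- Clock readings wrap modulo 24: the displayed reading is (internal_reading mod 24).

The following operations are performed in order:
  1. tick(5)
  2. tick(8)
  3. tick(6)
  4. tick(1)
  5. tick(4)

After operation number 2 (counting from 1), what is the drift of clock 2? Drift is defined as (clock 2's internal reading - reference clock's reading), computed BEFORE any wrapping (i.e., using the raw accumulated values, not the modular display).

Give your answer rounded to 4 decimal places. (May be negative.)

Answer: -2.6000

Derivation:
After op 1 tick(5): ref=5.0000 raw=[5.5000 7.5000 4.0000]
After op 2 tick(8): ref=13.0000 raw=[14.3000 19.5000 10.4000]
Drift of clock 2 after op 2: 10.4000 - 13.0000 = -2.6000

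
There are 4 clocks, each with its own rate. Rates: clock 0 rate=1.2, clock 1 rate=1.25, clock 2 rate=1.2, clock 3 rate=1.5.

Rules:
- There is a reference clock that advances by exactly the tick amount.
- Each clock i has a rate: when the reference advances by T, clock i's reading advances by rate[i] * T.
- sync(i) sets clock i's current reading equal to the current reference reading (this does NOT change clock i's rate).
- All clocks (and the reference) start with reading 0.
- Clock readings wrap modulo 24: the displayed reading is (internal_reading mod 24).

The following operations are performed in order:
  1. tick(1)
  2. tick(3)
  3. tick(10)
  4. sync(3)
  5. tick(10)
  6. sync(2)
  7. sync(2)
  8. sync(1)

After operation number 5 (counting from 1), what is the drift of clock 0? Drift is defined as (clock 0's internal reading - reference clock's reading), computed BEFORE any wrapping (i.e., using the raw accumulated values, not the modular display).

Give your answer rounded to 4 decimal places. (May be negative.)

Answer: 4.8000

Derivation:
After op 1 tick(1): ref=1.0000 raw=[1.2000 1.2500 1.2000 1.5000]
After op 2 tick(3): ref=4.0000 raw=[4.8000 5.0000 4.8000 6.0000]
After op 3 tick(10): ref=14.0000 raw=[16.8000 17.5000 16.8000 21.0000]
After op 4 sync(3): ref=14.0000 raw=[16.8000 17.5000 16.8000 14.0000]
After op 5 tick(10): ref=24.0000 raw=[28.8000 30.0000 28.8000 29.0000]
Drift of clock 0 after op 5: 28.8000 - 24.0000 = 4.8000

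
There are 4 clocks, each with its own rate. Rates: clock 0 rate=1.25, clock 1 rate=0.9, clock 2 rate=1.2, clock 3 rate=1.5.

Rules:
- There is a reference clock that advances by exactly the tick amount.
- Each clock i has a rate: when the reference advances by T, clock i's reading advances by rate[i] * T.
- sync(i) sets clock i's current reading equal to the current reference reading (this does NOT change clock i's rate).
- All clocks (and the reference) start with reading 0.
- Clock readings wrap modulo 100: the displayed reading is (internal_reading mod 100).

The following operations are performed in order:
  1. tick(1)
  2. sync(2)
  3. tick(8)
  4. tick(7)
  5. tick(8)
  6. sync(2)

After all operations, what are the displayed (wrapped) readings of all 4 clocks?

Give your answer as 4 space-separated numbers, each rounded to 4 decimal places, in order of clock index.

After op 1 tick(1): ref=1.0000 raw=[1.2500 0.9000 1.2000 1.5000]
After op 2 sync(2): ref=1.0000 raw=[1.2500 0.9000 1.0000 1.5000]
After op 3 tick(8): ref=9.0000 raw=[11.2500 8.1000 10.6000 13.5000]
After op 4 tick(7): ref=16.0000 raw=[20.0000 14.4000 19.0000 24.0000]
After op 5 tick(8): ref=24.0000 raw=[30.0000 21.6000 28.6000 36.0000]
After op 6 sync(2): ref=24.0000 raw=[30.0000 21.6000 24.0000 36.0000]
Wrap final raw readings (mod 100): 30.0000 mod 100 = 30.0000; 21.6000 mod 100 = 21.6000; 24.0000 mod 100 = 24.0000; 36.0000 mod 100 = 36.0000

Answer: 30.0000 21.6000 24.0000 36.0000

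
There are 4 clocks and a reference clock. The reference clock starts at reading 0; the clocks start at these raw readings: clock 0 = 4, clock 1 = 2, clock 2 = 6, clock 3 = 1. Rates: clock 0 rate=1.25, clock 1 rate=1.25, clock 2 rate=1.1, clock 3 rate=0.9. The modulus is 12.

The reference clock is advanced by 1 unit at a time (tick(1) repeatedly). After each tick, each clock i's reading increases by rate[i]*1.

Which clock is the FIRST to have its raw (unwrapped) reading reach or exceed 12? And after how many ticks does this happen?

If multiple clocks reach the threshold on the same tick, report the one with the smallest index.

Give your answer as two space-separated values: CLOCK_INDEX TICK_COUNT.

clock 0: start=4, rate=1.25, needs 12-4 = 8; ticks = ceil(8/1.25) = ceil(6.4000) = 7; reading at tick 7 = 4 + 1.25*7 = 12.7500
clock 1: start=2, rate=1.25, needs 12-2 = 10; ticks = ceil(10/1.25) = ceil(8.0000) = 8; reading at tick 8 = 2 + 1.25*8 = 12.0000
clock 2: start=6, rate=1.1, needs 12-6 = 6; ticks = ceil(6/1.1) = ceil(5.4545) = 6; reading at tick 6 = 6 + 1.1*6 = 12.6000
clock 3: start=1, rate=0.9, needs 12-1 = 11; ticks = ceil(11/0.9) = ceil(12.2222) = 13; reading at tick 13 = 1 + 0.9*13 = 12.7000
Minimum tick count = 6; winners = [2]; smallest index = 2

Answer: 2 6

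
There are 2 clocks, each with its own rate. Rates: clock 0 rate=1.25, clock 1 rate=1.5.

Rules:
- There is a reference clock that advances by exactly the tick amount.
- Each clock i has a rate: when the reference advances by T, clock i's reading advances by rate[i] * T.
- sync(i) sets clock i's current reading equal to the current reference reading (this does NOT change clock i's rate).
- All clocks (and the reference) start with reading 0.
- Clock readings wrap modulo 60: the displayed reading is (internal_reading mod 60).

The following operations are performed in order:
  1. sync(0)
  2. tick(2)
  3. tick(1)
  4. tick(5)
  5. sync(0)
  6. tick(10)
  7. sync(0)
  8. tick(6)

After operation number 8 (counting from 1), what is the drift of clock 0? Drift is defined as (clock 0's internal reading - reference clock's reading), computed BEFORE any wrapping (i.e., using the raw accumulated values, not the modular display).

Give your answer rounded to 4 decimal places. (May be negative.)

Answer: 1.5000

Derivation:
After op 1 sync(0): ref=0.0000 raw=[0.0000 0.0000]
After op 2 tick(2): ref=2.0000 raw=[2.5000 3.0000]
After op 3 tick(1): ref=3.0000 raw=[3.7500 4.5000]
After op 4 tick(5): ref=8.0000 raw=[10.0000 12.0000]
After op 5 sync(0): ref=8.0000 raw=[8.0000 12.0000]
After op 6 tick(10): ref=18.0000 raw=[20.5000 27.0000]
After op 7 sync(0): ref=18.0000 raw=[18.0000 27.0000]
After op 8 tick(6): ref=24.0000 raw=[25.5000 36.0000]
Drift of clock 0 after op 8: 25.5000 - 24.0000 = 1.5000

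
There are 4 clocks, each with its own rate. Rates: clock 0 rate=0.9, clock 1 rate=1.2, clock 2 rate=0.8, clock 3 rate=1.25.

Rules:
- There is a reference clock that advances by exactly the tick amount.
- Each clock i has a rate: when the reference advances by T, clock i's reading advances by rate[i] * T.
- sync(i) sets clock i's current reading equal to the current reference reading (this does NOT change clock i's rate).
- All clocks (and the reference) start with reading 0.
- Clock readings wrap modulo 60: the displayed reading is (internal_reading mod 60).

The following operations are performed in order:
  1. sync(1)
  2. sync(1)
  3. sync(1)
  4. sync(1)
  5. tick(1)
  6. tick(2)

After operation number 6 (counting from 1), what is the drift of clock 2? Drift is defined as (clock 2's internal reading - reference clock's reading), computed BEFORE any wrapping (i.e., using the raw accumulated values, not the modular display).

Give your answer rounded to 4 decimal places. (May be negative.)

After op 1 sync(1): ref=0.0000 raw=[0.0000 0.0000 0.0000 0.0000]
After op 2 sync(1): ref=0.0000 raw=[0.0000 0.0000 0.0000 0.0000]
After op 3 sync(1): ref=0.0000 raw=[0.0000 0.0000 0.0000 0.0000]
After op 4 sync(1): ref=0.0000 raw=[0.0000 0.0000 0.0000 0.0000]
After op 5 tick(1): ref=1.0000 raw=[0.9000 1.2000 0.8000 1.2500]
After op 6 tick(2): ref=3.0000 raw=[2.7000 3.6000 2.4000 3.7500]
Drift of clock 2 after op 6: 2.4000 - 3.0000 = -0.6000

Answer: -0.6000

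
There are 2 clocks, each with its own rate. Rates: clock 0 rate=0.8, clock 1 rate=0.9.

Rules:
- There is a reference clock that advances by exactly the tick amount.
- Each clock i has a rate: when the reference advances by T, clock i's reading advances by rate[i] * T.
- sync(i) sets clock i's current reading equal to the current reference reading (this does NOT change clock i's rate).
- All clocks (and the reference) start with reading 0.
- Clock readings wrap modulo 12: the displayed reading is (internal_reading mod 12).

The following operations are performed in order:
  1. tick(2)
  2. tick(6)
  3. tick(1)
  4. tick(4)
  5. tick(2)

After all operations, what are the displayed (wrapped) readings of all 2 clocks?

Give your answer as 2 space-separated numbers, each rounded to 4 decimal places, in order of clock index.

After op 1 tick(2): ref=2.0000 raw=[1.6000 1.8000]
After op 2 tick(6): ref=8.0000 raw=[6.4000 7.2000]
After op 3 tick(1): ref=9.0000 raw=[7.2000 8.1000]
After op 4 tick(4): ref=13.0000 raw=[10.4000 11.7000]
After op 5 tick(2): ref=15.0000 raw=[12.0000 13.5000]
Wrap final raw readings (mod 12): 12.0000 mod 12 = 0.0000; 13.5000 mod 12 = 1.5000

Answer: 0.0000 1.5000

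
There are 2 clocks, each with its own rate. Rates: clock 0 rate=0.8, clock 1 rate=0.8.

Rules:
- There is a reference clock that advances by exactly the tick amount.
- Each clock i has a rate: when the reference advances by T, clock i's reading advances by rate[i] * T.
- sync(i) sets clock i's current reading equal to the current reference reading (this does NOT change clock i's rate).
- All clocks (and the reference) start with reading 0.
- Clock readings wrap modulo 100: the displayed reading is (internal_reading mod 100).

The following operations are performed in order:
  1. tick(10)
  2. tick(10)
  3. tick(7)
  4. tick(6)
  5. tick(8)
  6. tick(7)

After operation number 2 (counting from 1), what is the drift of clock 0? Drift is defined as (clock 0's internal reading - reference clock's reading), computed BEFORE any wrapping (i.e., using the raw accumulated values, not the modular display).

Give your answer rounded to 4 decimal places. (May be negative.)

Answer: -4.0000

Derivation:
After op 1 tick(10): ref=10.0000 raw=[8.0000 8.0000]
After op 2 tick(10): ref=20.0000 raw=[16.0000 16.0000]
Drift of clock 0 after op 2: 16.0000 - 20.0000 = -4.0000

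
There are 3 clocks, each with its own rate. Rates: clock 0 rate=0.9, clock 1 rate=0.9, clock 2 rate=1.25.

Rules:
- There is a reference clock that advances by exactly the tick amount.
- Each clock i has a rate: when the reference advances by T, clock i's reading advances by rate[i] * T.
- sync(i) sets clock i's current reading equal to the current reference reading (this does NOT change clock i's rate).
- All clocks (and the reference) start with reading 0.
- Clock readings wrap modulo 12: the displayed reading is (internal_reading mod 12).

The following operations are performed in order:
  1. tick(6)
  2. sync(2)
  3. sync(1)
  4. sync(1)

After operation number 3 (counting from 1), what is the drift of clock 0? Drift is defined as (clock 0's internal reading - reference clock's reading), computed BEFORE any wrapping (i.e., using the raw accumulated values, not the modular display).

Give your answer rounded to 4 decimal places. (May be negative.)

After op 1 tick(6): ref=6.0000 raw=[5.4000 5.4000 7.5000]
After op 2 sync(2): ref=6.0000 raw=[5.4000 5.4000 6.0000]
After op 3 sync(1): ref=6.0000 raw=[5.4000 6.0000 6.0000]
Drift of clock 0 after op 3: 5.4000 - 6.0000 = -0.6000

Answer: -0.6000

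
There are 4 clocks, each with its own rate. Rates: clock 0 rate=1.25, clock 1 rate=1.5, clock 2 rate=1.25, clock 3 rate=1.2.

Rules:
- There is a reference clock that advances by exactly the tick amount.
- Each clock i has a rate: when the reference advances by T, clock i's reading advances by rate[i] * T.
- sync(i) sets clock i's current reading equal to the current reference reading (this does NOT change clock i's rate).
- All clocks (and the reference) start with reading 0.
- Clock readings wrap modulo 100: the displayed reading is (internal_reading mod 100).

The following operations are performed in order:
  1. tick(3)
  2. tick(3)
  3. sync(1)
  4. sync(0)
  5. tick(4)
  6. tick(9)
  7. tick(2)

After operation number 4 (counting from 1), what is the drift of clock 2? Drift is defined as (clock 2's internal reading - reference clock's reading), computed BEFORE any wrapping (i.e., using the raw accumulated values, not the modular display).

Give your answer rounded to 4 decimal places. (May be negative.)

Answer: 1.5000

Derivation:
After op 1 tick(3): ref=3.0000 raw=[3.7500 4.5000 3.7500 3.6000]
After op 2 tick(3): ref=6.0000 raw=[7.5000 9.0000 7.5000 7.2000]
After op 3 sync(1): ref=6.0000 raw=[7.5000 6.0000 7.5000 7.2000]
After op 4 sync(0): ref=6.0000 raw=[6.0000 6.0000 7.5000 7.2000]
Drift of clock 2 after op 4: 7.5000 - 6.0000 = 1.5000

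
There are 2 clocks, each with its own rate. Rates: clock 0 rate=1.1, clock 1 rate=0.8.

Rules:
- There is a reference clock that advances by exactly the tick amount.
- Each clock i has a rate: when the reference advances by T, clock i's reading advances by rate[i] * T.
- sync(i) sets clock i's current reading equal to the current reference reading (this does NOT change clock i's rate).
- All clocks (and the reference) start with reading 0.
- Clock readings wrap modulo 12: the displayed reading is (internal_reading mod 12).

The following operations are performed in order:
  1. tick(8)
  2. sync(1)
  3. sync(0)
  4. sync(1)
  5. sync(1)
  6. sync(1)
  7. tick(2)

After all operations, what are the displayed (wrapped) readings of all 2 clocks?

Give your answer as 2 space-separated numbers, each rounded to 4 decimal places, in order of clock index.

After op 1 tick(8): ref=8.0000 raw=[8.8000 6.4000]
After op 2 sync(1): ref=8.0000 raw=[8.8000 8.0000]
After op 3 sync(0): ref=8.0000 raw=[8.0000 8.0000]
After op 4 sync(1): ref=8.0000 raw=[8.0000 8.0000]
After op 5 sync(1): ref=8.0000 raw=[8.0000 8.0000]
After op 6 sync(1): ref=8.0000 raw=[8.0000 8.0000]
After op 7 tick(2): ref=10.0000 raw=[10.2000 9.6000]
Wrap final raw readings (mod 12): 10.2000 mod 12 = 10.2000; 9.6000 mod 12 = 9.6000

Answer: 10.2000 9.6000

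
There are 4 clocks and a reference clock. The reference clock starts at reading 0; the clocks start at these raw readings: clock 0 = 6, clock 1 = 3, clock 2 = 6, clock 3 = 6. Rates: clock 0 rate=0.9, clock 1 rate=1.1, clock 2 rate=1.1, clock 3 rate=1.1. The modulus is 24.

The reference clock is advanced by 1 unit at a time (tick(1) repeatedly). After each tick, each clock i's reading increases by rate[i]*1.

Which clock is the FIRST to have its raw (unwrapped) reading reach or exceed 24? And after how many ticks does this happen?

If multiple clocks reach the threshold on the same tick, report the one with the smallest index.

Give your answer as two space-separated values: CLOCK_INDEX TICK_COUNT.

Answer: 2 17

Derivation:
clock 0: start=6, rate=0.9, needs 24-6 = 18; ticks = ceil(18/0.9) = ceil(20.0000) = 20; reading at tick 20 = 6 + 0.9*20 = 24.0000
clock 1: start=3, rate=1.1, needs 24-3 = 21; ticks = ceil(21/1.1) = ceil(19.0909) = 20; reading at tick 20 = 3 + 1.1*20 = 25.0000
clock 2: start=6, rate=1.1, needs 24-6 = 18; ticks = ceil(18/1.1) = ceil(16.3636) = 17; reading at tick 17 = 6 + 1.1*17 = 24.7000
clock 3: start=6, rate=1.1, needs 24-6 = 18; ticks = ceil(18/1.1) = ceil(16.3636) = 17; reading at tick 17 = 6 + 1.1*17 = 24.7000
Minimum tick count = 17; winners = [2, 3]; smallest index = 2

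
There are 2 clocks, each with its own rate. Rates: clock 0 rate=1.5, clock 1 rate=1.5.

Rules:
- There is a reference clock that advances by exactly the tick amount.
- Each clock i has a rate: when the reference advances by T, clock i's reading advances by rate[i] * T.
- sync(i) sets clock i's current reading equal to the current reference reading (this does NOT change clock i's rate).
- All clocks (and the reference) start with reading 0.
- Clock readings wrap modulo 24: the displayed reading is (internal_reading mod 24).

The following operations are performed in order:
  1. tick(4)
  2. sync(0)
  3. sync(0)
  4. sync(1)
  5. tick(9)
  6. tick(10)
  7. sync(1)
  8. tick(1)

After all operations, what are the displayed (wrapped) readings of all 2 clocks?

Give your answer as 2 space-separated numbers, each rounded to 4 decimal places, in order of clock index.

Answer: 10.0000 0.5000

Derivation:
After op 1 tick(4): ref=4.0000 raw=[6.0000 6.0000]
After op 2 sync(0): ref=4.0000 raw=[4.0000 6.0000]
After op 3 sync(0): ref=4.0000 raw=[4.0000 6.0000]
After op 4 sync(1): ref=4.0000 raw=[4.0000 4.0000]
After op 5 tick(9): ref=13.0000 raw=[17.5000 17.5000]
After op 6 tick(10): ref=23.0000 raw=[32.5000 32.5000]
After op 7 sync(1): ref=23.0000 raw=[32.5000 23.0000]
After op 8 tick(1): ref=24.0000 raw=[34.0000 24.5000]
Wrap final raw readings (mod 24): 34.0000 mod 24 = 10.0000; 24.5000 mod 24 = 0.5000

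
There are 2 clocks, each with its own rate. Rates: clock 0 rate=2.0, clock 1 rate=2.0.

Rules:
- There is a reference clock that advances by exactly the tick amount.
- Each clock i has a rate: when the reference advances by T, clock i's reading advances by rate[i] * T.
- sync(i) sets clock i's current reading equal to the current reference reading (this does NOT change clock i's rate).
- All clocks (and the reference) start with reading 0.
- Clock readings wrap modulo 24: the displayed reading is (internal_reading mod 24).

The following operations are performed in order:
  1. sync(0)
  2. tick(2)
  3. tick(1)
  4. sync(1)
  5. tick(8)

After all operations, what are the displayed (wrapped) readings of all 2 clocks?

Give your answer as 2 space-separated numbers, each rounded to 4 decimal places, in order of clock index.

Answer: 22.0000 19.0000

Derivation:
After op 1 sync(0): ref=0.0000 raw=[0.0000 0.0000]
After op 2 tick(2): ref=2.0000 raw=[4.0000 4.0000]
After op 3 tick(1): ref=3.0000 raw=[6.0000 6.0000]
After op 4 sync(1): ref=3.0000 raw=[6.0000 3.0000]
After op 5 tick(8): ref=11.0000 raw=[22.0000 19.0000]
Wrap final raw readings (mod 24): 22.0000 mod 24 = 22.0000; 19.0000 mod 24 = 19.0000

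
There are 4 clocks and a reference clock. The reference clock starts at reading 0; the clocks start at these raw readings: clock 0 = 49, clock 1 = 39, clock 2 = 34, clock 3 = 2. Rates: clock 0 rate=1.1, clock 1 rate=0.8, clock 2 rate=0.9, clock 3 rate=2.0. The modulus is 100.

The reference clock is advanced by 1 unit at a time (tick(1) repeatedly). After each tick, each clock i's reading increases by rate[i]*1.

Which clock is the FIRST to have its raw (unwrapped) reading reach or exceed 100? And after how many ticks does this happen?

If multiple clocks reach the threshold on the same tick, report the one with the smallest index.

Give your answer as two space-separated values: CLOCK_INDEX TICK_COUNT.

Answer: 0 47

Derivation:
clock 0: start=49, rate=1.1, needs 100-49 = 51; ticks = ceil(51/1.1) = ceil(46.3636) = 47; reading at tick 47 = 49 + 1.1*47 = 100.7000
clock 1: start=39, rate=0.8, needs 100-39 = 61; ticks = ceil(61/0.8) = ceil(76.2500) = 77; reading at tick 77 = 39 + 0.8*77 = 100.6000
clock 2: start=34, rate=0.9, needs 100-34 = 66; ticks = ceil(66/0.9) = ceil(73.3333) = 74; reading at tick 74 = 34 + 0.9*74 = 100.6000
clock 3: start=2, rate=2.0, needs 100-2 = 98; ticks = ceil(98/2.0) = ceil(49.0000) = 49; reading at tick 49 = 2 + 2.0*49 = 100.0000
Minimum tick count = 47; winners = [0]; smallest index = 0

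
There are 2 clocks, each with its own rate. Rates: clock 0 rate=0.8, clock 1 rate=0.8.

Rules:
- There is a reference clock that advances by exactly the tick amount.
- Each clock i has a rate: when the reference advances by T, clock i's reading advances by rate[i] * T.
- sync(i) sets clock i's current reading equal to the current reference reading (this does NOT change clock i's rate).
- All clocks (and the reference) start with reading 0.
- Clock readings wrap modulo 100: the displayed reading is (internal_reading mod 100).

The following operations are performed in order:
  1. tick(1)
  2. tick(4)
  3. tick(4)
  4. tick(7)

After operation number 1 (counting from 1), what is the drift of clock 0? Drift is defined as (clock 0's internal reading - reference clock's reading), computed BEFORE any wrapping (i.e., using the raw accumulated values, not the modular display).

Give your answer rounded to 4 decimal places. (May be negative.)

Answer: -0.2000

Derivation:
After op 1 tick(1): ref=1.0000 raw=[0.8000 0.8000]
Drift of clock 0 after op 1: 0.8000 - 1.0000 = -0.2000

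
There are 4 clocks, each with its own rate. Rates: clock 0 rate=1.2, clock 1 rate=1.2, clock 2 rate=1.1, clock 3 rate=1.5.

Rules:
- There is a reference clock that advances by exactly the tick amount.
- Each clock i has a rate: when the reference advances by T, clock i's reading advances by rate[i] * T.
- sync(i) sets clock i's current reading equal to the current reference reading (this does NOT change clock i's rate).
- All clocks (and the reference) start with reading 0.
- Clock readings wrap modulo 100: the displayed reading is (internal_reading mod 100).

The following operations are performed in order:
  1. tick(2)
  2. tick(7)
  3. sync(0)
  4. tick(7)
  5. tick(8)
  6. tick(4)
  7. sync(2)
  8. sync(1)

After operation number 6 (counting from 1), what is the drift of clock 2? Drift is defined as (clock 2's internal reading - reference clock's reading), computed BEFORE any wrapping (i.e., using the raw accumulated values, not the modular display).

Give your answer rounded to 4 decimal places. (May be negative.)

After op 1 tick(2): ref=2.0000 raw=[2.4000 2.4000 2.2000 3.0000]
After op 2 tick(7): ref=9.0000 raw=[10.8000 10.8000 9.9000 13.5000]
After op 3 sync(0): ref=9.0000 raw=[9.0000 10.8000 9.9000 13.5000]
After op 4 tick(7): ref=16.0000 raw=[17.4000 19.2000 17.6000 24.0000]
After op 5 tick(8): ref=24.0000 raw=[27.0000 28.8000 26.4000 36.0000]
After op 6 tick(4): ref=28.0000 raw=[31.8000 33.6000 30.8000 42.0000]
Drift of clock 2 after op 6: 30.8000 - 28.0000 = 2.8000

Answer: 2.8000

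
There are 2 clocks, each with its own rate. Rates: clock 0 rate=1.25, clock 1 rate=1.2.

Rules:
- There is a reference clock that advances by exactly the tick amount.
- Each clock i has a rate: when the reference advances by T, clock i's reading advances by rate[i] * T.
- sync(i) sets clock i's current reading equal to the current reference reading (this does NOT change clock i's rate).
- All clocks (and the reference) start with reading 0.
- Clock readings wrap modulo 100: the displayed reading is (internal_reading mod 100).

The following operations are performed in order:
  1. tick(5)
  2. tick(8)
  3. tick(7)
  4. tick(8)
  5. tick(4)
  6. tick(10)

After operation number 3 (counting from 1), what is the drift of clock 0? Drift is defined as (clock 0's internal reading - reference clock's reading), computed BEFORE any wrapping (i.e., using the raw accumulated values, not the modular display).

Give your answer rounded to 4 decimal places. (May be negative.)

Answer: 5.0000

Derivation:
After op 1 tick(5): ref=5.0000 raw=[6.2500 6.0000]
After op 2 tick(8): ref=13.0000 raw=[16.2500 15.6000]
After op 3 tick(7): ref=20.0000 raw=[25.0000 24.0000]
Drift of clock 0 after op 3: 25.0000 - 20.0000 = 5.0000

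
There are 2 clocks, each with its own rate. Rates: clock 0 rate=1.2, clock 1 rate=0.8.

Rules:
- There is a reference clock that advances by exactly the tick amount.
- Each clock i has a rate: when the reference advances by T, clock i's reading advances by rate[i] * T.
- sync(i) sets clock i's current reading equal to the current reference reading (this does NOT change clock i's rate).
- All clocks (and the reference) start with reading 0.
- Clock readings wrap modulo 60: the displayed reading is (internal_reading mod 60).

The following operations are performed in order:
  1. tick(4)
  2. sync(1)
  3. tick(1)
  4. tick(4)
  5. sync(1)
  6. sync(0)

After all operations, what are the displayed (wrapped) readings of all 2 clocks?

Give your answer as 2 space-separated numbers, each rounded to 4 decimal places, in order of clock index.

After op 1 tick(4): ref=4.0000 raw=[4.8000 3.2000]
After op 2 sync(1): ref=4.0000 raw=[4.8000 4.0000]
After op 3 tick(1): ref=5.0000 raw=[6.0000 4.8000]
After op 4 tick(4): ref=9.0000 raw=[10.8000 8.0000]
After op 5 sync(1): ref=9.0000 raw=[10.8000 9.0000]
After op 6 sync(0): ref=9.0000 raw=[9.0000 9.0000]
Wrap final raw readings (mod 60): 9.0000 mod 60 = 9.0000; 9.0000 mod 60 = 9.0000

Answer: 9.0000 9.0000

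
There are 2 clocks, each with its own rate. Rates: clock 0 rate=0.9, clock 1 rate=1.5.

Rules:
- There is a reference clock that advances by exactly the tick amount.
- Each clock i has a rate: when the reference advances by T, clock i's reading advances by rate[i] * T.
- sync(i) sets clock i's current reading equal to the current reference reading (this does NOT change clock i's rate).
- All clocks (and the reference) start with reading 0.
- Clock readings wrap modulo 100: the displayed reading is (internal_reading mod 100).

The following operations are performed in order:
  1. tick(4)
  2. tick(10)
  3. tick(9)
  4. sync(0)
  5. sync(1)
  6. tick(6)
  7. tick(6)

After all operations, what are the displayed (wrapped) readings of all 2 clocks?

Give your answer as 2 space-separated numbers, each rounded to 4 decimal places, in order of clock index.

Answer: 33.8000 41.0000

Derivation:
After op 1 tick(4): ref=4.0000 raw=[3.6000 6.0000]
After op 2 tick(10): ref=14.0000 raw=[12.6000 21.0000]
After op 3 tick(9): ref=23.0000 raw=[20.7000 34.5000]
After op 4 sync(0): ref=23.0000 raw=[23.0000 34.5000]
After op 5 sync(1): ref=23.0000 raw=[23.0000 23.0000]
After op 6 tick(6): ref=29.0000 raw=[28.4000 32.0000]
After op 7 tick(6): ref=35.0000 raw=[33.8000 41.0000]
Wrap final raw readings (mod 100): 33.8000 mod 100 = 33.8000; 41.0000 mod 100 = 41.0000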